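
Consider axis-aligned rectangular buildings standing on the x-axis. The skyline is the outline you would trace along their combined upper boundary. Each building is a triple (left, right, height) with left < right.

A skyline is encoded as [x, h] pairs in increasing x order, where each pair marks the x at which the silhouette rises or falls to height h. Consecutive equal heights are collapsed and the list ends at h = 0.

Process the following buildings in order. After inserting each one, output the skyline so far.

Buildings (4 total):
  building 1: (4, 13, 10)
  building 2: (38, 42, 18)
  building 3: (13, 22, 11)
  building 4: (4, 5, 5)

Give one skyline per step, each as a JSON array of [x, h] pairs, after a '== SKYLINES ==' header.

== SKYLINES ==
[[4,10],[13,0]]
[[4,10],[13,0],[38,18],[42,0]]
[[4,10],[13,11],[22,0],[38,18],[42,0]]
[[4,10],[13,11],[22,0],[38,18],[42,0]]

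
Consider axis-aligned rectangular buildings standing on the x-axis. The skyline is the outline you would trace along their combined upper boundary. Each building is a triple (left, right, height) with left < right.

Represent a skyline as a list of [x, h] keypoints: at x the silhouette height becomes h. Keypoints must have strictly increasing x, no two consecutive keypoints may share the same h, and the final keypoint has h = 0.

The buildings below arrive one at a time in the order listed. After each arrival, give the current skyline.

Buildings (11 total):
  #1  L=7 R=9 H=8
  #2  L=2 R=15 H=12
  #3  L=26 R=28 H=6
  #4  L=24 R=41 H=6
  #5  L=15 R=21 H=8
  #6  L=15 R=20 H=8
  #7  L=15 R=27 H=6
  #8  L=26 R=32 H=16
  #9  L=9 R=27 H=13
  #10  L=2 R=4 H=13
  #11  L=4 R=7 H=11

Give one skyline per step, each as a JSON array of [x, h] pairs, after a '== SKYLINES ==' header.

== SKYLINES ==
[[7,8],[9,0]]
[[2,12],[15,0]]
[[2,12],[15,0],[26,6],[28,0]]
[[2,12],[15,0],[24,6],[41,0]]
[[2,12],[15,8],[21,0],[24,6],[41,0]]
[[2,12],[15,8],[21,0],[24,6],[41,0]]
[[2,12],[15,8],[21,6],[41,0]]
[[2,12],[15,8],[21,6],[26,16],[32,6],[41,0]]
[[2,12],[9,13],[26,16],[32,6],[41,0]]
[[2,13],[4,12],[9,13],[26,16],[32,6],[41,0]]
[[2,13],[4,12],[9,13],[26,16],[32,6],[41,0]]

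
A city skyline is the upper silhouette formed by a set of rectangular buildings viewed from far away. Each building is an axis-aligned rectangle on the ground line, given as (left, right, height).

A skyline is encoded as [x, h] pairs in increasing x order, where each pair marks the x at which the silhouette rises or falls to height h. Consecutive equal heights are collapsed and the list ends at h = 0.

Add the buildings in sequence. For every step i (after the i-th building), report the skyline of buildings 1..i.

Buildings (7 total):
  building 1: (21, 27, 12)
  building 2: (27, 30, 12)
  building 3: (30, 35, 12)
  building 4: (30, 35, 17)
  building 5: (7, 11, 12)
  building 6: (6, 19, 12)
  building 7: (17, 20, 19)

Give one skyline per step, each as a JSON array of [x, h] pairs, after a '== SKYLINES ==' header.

== SKYLINES ==
[[21,12],[27,0]]
[[21,12],[30,0]]
[[21,12],[35,0]]
[[21,12],[30,17],[35,0]]
[[7,12],[11,0],[21,12],[30,17],[35,0]]
[[6,12],[19,0],[21,12],[30,17],[35,0]]
[[6,12],[17,19],[20,0],[21,12],[30,17],[35,0]]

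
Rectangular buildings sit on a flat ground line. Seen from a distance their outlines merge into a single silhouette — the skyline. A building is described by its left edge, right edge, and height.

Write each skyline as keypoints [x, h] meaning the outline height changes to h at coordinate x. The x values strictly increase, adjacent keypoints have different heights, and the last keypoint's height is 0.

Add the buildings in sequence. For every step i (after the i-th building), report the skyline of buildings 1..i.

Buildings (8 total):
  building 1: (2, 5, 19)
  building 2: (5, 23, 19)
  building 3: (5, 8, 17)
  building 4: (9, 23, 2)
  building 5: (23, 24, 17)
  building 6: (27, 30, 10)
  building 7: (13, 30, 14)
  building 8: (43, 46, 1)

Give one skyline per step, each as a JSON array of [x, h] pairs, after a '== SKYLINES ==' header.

== SKYLINES ==
[[2,19],[5,0]]
[[2,19],[23,0]]
[[2,19],[23,0]]
[[2,19],[23,0]]
[[2,19],[23,17],[24,0]]
[[2,19],[23,17],[24,0],[27,10],[30,0]]
[[2,19],[23,17],[24,14],[30,0]]
[[2,19],[23,17],[24,14],[30,0],[43,1],[46,0]]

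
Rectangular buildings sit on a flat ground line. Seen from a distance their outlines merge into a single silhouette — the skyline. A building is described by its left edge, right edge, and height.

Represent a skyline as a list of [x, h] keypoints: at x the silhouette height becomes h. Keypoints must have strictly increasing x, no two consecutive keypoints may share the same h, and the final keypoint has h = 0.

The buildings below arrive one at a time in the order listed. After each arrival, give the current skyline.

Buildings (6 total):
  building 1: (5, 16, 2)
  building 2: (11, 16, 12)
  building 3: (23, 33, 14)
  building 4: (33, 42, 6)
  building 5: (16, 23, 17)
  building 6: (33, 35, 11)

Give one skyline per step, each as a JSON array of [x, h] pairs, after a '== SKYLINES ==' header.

== SKYLINES ==
[[5,2],[16,0]]
[[5,2],[11,12],[16,0]]
[[5,2],[11,12],[16,0],[23,14],[33,0]]
[[5,2],[11,12],[16,0],[23,14],[33,6],[42,0]]
[[5,2],[11,12],[16,17],[23,14],[33,6],[42,0]]
[[5,2],[11,12],[16,17],[23,14],[33,11],[35,6],[42,0]]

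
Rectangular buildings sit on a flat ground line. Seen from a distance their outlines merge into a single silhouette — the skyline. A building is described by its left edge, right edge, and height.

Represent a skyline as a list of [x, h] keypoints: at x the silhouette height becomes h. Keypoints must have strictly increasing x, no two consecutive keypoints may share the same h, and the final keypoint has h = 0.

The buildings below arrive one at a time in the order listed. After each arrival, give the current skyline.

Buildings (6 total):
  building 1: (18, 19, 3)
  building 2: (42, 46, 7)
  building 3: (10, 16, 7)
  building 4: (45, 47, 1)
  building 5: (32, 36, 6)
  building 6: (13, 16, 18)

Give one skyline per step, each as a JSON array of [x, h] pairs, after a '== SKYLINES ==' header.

== SKYLINES ==
[[18,3],[19,0]]
[[18,3],[19,0],[42,7],[46,0]]
[[10,7],[16,0],[18,3],[19,0],[42,7],[46,0]]
[[10,7],[16,0],[18,3],[19,0],[42,7],[46,1],[47,0]]
[[10,7],[16,0],[18,3],[19,0],[32,6],[36,0],[42,7],[46,1],[47,0]]
[[10,7],[13,18],[16,0],[18,3],[19,0],[32,6],[36,0],[42,7],[46,1],[47,0]]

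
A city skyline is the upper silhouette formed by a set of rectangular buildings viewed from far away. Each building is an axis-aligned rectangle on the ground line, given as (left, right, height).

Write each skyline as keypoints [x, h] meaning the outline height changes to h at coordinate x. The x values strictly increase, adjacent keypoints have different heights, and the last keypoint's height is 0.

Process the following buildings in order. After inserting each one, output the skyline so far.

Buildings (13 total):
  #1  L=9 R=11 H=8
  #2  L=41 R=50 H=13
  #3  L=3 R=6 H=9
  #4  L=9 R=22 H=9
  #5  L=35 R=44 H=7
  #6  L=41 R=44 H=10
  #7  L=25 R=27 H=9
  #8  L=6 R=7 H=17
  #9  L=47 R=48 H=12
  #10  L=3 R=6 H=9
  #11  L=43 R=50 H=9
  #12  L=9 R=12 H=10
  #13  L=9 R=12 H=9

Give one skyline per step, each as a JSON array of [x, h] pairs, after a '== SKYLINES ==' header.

== SKYLINES ==
[[9,8],[11,0]]
[[9,8],[11,0],[41,13],[50,0]]
[[3,9],[6,0],[9,8],[11,0],[41,13],[50,0]]
[[3,9],[6,0],[9,9],[22,0],[41,13],[50,0]]
[[3,9],[6,0],[9,9],[22,0],[35,7],[41,13],[50,0]]
[[3,9],[6,0],[9,9],[22,0],[35,7],[41,13],[50,0]]
[[3,9],[6,0],[9,9],[22,0],[25,9],[27,0],[35,7],[41,13],[50,0]]
[[3,9],[6,17],[7,0],[9,9],[22,0],[25,9],[27,0],[35,7],[41,13],[50,0]]
[[3,9],[6,17],[7,0],[9,9],[22,0],[25,9],[27,0],[35,7],[41,13],[50,0]]
[[3,9],[6,17],[7,0],[9,9],[22,0],[25,9],[27,0],[35,7],[41,13],[50,0]]
[[3,9],[6,17],[7,0],[9,9],[22,0],[25,9],[27,0],[35,7],[41,13],[50,0]]
[[3,9],[6,17],[7,0],[9,10],[12,9],[22,0],[25,9],[27,0],[35,7],[41,13],[50,0]]
[[3,9],[6,17],[7,0],[9,10],[12,9],[22,0],[25,9],[27,0],[35,7],[41,13],[50,0]]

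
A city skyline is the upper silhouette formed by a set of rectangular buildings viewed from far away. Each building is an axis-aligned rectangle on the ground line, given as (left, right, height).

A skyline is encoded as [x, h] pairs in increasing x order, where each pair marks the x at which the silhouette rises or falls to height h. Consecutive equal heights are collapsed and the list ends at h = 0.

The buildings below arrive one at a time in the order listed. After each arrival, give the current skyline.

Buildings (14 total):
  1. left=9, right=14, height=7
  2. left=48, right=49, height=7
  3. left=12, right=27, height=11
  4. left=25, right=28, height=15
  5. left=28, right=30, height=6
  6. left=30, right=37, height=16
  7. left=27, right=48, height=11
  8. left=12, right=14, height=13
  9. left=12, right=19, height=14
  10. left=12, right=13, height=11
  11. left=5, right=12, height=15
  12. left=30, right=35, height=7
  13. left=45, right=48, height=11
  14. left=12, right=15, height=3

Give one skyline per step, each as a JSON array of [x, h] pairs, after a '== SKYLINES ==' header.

== SKYLINES ==
[[9,7],[14,0]]
[[9,7],[14,0],[48,7],[49,0]]
[[9,7],[12,11],[27,0],[48,7],[49,0]]
[[9,7],[12,11],[25,15],[28,0],[48,7],[49,0]]
[[9,7],[12,11],[25,15],[28,6],[30,0],[48,7],[49,0]]
[[9,7],[12,11],[25,15],[28,6],[30,16],[37,0],[48,7],[49,0]]
[[9,7],[12,11],[25,15],[28,11],[30,16],[37,11],[48,7],[49,0]]
[[9,7],[12,13],[14,11],[25,15],[28,11],[30,16],[37,11],[48,7],[49,0]]
[[9,7],[12,14],[19,11],[25,15],[28,11],[30,16],[37,11],[48,7],[49,0]]
[[9,7],[12,14],[19,11],[25,15],[28,11],[30,16],[37,11],[48,7],[49,0]]
[[5,15],[12,14],[19,11],[25,15],[28,11],[30,16],[37,11],[48,7],[49,0]]
[[5,15],[12,14],[19,11],[25,15],[28,11],[30,16],[37,11],[48,7],[49,0]]
[[5,15],[12,14],[19,11],[25,15],[28,11],[30,16],[37,11],[48,7],[49,0]]
[[5,15],[12,14],[19,11],[25,15],[28,11],[30,16],[37,11],[48,7],[49,0]]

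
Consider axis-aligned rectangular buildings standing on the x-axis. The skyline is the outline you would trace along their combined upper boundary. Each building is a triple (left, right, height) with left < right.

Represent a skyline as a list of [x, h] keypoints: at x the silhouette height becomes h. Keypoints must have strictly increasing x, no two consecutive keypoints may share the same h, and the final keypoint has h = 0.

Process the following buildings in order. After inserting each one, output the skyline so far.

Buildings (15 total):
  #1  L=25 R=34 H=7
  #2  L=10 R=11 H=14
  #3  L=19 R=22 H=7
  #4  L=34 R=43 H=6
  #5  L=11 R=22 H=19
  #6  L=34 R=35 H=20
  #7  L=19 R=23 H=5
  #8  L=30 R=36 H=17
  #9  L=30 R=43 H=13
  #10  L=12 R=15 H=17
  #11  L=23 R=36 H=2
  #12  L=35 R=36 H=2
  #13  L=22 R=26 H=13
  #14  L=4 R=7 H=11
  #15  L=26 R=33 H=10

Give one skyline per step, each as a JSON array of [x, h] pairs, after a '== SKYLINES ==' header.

== SKYLINES ==
[[25,7],[34,0]]
[[10,14],[11,0],[25,7],[34,0]]
[[10,14],[11,0],[19,7],[22,0],[25,7],[34,0]]
[[10,14],[11,0],[19,7],[22,0],[25,7],[34,6],[43,0]]
[[10,14],[11,19],[22,0],[25,7],[34,6],[43,0]]
[[10,14],[11,19],[22,0],[25,7],[34,20],[35,6],[43,0]]
[[10,14],[11,19],[22,5],[23,0],[25,7],[34,20],[35,6],[43,0]]
[[10,14],[11,19],[22,5],[23,0],[25,7],[30,17],[34,20],[35,17],[36,6],[43,0]]
[[10,14],[11,19],[22,5],[23,0],[25,7],[30,17],[34,20],[35,17],[36,13],[43,0]]
[[10,14],[11,19],[22,5],[23,0],[25,7],[30,17],[34,20],[35,17],[36,13],[43,0]]
[[10,14],[11,19],[22,5],[23,2],[25,7],[30,17],[34,20],[35,17],[36,13],[43,0]]
[[10,14],[11,19],[22,5],[23,2],[25,7],[30,17],[34,20],[35,17],[36,13],[43,0]]
[[10,14],[11,19],[22,13],[26,7],[30,17],[34,20],[35,17],[36,13],[43,0]]
[[4,11],[7,0],[10,14],[11,19],[22,13],[26,7],[30,17],[34,20],[35,17],[36,13],[43,0]]
[[4,11],[7,0],[10,14],[11,19],[22,13],[26,10],[30,17],[34,20],[35,17],[36,13],[43,0]]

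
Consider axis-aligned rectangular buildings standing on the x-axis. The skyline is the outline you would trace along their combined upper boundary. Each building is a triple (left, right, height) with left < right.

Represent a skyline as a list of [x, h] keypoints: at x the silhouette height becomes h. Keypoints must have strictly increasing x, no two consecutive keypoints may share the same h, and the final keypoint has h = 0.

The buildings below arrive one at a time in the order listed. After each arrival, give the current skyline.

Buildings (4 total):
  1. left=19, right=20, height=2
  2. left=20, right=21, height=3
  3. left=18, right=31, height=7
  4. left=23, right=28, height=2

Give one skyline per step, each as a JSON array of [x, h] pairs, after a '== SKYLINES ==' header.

== SKYLINES ==
[[19,2],[20,0]]
[[19,2],[20,3],[21,0]]
[[18,7],[31,0]]
[[18,7],[31,0]]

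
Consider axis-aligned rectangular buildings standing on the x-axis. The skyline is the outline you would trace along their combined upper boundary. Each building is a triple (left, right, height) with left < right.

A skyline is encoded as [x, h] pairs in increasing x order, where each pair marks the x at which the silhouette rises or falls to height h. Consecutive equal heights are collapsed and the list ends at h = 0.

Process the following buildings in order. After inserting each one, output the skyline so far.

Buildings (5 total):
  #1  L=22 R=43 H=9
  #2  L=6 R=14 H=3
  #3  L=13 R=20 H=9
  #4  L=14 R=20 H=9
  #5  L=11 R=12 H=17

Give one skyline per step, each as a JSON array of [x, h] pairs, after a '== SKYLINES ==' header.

== SKYLINES ==
[[22,9],[43,0]]
[[6,3],[14,0],[22,9],[43,0]]
[[6,3],[13,9],[20,0],[22,9],[43,0]]
[[6,3],[13,9],[20,0],[22,9],[43,0]]
[[6,3],[11,17],[12,3],[13,9],[20,0],[22,9],[43,0]]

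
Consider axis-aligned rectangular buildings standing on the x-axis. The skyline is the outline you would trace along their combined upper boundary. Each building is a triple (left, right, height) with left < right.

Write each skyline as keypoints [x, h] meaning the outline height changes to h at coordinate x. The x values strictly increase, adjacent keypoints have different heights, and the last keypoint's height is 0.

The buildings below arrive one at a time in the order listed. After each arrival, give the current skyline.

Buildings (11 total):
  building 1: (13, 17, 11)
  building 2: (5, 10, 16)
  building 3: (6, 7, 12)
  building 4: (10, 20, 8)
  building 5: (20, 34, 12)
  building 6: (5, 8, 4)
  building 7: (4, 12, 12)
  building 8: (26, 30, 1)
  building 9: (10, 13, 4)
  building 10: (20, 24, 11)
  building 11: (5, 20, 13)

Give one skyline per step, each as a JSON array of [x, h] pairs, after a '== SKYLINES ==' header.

== SKYLINES ==
[[13,11],[17,0]]
[[5,16],[10,0],[13,11],[17,0]]
[[5,16],[10,0],[13,11],[17,0]]
[[5,16],[10,8],[13,11],[17,8],[20,0]]
[[5,16],[10,8],[13,11],[17,8],[20,12],[34,0]]
[[5,16],[10,8],[13,11],[17,8],[20,12],[34,0]]
[[4,12],[5,16],[10,12],[12,8],[13,11],[17,8],[20,12],[34,0]]
[[4,12],[5,16],[10,12],[12,8],[13,11],[17,8],[20,12],[34,0]]
[[4,12],[5,16],[10,12],[12,8],[13,11],[17,8],[20,12],[34,0]]
[[4,12],[5,16],[10,12],[12,8],[13,11],[17,8],[20,12],[34,0]]
[[4,12],[5,16],[10,13],[20,12],[34,0]]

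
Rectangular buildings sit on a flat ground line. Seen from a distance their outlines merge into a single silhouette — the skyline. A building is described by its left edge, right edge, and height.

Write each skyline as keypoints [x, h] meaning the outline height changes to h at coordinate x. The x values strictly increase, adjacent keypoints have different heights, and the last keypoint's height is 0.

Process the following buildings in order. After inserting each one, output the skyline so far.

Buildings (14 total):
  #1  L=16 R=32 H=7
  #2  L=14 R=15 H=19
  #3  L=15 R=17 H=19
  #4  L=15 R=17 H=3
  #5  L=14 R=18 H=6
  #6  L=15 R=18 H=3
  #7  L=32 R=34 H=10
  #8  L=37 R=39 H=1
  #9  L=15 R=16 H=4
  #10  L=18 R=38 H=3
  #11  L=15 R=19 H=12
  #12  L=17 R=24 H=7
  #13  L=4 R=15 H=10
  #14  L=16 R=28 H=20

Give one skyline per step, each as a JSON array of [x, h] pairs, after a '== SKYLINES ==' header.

== SKYLINES ==
[[16,7],[32,0]]
[[14,19],[15,0],[16,7],[32,0]]
[[14,19],[17,7],[32,0]]
[[14,19],[17,7],[32,0]]
[[14,19],[17,7],[32,0]]
[[14,19],[17,7],[32,0]]
[[14,19],[17,7],[32,10],[34,0]]
[[14,19],[17,7],[32,10],[34,0],[37,1],[39,0]]
[[14,19],[17,7],[32,10],[34,0],[37,1],[39,0]]
[[14,19],[17,7],[32,10],[34,3],[38,1],[39,0]]
[[14,19],[17,12],[19,7],[32,10],[34,3],[38,1],[39,0]]
[[14,19],[17,12],[19,7],[32,10],[34,3],[38,1],[39,0]]
[[4,10],[14,19],[17,12],[19,7],[32,10],[34,3],[38,1],[39,0]]
[[4,10],[14,19],[16,20],[28,7],[32,10],[34,3],[38,1],[39,0]]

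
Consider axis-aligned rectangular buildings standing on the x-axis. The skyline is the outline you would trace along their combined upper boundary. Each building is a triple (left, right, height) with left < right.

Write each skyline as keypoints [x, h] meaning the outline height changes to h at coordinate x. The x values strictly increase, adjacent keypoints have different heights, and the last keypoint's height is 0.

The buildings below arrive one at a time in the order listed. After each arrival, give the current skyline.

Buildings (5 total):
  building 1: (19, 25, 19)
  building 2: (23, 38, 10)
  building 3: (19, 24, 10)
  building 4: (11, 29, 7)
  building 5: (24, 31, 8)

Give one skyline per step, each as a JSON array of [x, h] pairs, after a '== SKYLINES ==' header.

== SKYLINES ==
[[19,19],[25,0]]
[[19,19],[25,10],[38,0]]
[[19,19],[25,10],[38,0]]
[[11,7],[19,19],[25,10],[38,0]]
[[11,7],[19,19],[25,10],[38,0]]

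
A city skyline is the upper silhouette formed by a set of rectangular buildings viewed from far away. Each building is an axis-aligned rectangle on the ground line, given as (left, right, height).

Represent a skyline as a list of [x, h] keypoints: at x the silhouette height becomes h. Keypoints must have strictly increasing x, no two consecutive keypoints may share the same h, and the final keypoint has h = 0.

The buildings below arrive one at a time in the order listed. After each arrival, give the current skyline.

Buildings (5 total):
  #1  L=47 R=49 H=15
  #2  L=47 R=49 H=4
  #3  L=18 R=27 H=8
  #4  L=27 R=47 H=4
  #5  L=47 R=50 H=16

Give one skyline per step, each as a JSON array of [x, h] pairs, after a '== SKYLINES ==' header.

== SKYLINES ==
[[47,15],[49,0]]
[[47,15],[49,0]]
[[18,8],[27,0],[47,15],[49,0]]
[[18,8],[27,4],[47,15],[49,0]]
[[18,8],[27,4],[47,16],[50,0]]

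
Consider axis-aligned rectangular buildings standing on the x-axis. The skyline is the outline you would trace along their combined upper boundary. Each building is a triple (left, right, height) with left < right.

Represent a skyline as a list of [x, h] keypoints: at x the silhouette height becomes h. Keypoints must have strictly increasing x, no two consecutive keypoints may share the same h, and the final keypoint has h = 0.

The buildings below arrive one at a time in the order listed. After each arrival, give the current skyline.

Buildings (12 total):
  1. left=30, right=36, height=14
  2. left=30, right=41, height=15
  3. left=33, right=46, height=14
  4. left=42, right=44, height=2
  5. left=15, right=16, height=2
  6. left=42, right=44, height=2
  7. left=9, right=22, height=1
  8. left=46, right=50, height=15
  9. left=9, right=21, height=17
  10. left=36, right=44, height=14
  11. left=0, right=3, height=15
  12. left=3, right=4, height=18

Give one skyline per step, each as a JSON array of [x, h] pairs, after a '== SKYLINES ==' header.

== SKYLINES ==
[[30,14],[36,0]]
[[30,15],[41,0]]
[[30,15],[41,14],[46,0]]
[[30,15],[41,14],[46,0]]
[[15,2],[16,0],[30,15],[41,14],[46,0]]
[[15,2],[16,0],[30,15],[41,14],[46,0]]
[[9,1],[15,2],[16,1],[22,0],[30,15],[41,14],[46,0]]
[[9,1],[15,2],[16,1],[22,0],[30,15],[41,14],[46,15],[50,0]]
[[9,17],[21,1],[22,0],[30,15],[41,14],[46,15],[50,0]]
[[9,17],[21,1],[22,0],[30,15],[41,14],[46,15],[50,0]]
[[0,15],[3,0],[9,17],[21,1],[22,0],[30,15],[41,14],[46,15],[50,0]]
[[0,15],[3,18],[4,0],[9,17],[21,1],[22,0],[30,15],[41,14],[46,15],[50,0]]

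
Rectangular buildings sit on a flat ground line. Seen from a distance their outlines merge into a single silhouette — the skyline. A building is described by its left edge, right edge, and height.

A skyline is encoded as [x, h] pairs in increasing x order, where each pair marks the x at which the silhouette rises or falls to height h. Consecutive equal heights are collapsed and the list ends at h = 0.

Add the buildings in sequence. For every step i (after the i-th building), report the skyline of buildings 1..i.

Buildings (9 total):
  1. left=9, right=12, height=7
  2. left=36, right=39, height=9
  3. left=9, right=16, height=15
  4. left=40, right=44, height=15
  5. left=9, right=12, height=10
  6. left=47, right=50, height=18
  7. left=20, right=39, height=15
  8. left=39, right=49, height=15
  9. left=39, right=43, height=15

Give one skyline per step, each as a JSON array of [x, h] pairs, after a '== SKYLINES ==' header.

== SKYLINES ==
[[9,7],[12,0]]
[[9,7],[12,0],[36,9],[39,0]]
[[9,15],[16,0],[36,9],[39,0]]
[[9,15],[16,0],[36,9],[39,0],[40,15],[44,0]]
[[9,15],[16,0],[36,9],[39,0],[40,15],[44,0]]
[[9,15],[16,0],[36,9],[39,0],[40,15],[44,0],[47,18],[50,0]]
[[9,15],[16,0],[20,15],[39,0],[40,15],[44,0],[47,18],[50,0]]
[[9,15],[16,0],[20,15],[47,18],[50,0]]
[[9,15],[16,0],[20,15],[47,18],[50,0]]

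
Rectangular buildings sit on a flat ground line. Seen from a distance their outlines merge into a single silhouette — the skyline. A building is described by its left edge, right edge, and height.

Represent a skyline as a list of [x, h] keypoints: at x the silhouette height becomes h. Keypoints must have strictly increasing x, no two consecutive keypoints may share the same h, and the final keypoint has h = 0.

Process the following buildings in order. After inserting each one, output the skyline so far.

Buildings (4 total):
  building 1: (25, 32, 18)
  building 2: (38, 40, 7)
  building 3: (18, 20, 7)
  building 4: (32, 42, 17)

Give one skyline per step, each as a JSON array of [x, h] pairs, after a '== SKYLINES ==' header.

== SKYLINES ==
[[25,18],[32,0]]
[[25,18],[32,0],[38,7],[40,0]]
[[18,7],[20,0],[25,18],[32,0],[38,7],[40,0]]
[[18,7],[20,0],[25,18],[32,17],[42,0]]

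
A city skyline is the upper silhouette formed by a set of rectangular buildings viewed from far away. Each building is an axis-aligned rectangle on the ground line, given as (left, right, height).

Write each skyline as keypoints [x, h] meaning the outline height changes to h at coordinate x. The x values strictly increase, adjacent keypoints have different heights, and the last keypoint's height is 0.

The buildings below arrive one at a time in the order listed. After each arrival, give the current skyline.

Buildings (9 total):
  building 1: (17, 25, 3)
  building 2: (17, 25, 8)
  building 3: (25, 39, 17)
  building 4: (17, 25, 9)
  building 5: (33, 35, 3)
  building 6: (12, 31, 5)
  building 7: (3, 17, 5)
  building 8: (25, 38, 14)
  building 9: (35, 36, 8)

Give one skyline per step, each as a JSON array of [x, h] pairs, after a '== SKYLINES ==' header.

== SKYLINES ==
[[17,3],[25,0]]
[[17,8],[25,0]]
[[17,8],[25,17],[39,0]]
[[17,9],[25,17],[39,0]]
[[17,9],[25,17],[39,0]]
[[12,5],[17,9],[25,17],[39,0]]
[[3,5],[17,9],[25,17],[39,0]]
[[3,5],[17,9],[25,17],[39,0]]
[[3,5],[17,9],[25,17],[39,0]]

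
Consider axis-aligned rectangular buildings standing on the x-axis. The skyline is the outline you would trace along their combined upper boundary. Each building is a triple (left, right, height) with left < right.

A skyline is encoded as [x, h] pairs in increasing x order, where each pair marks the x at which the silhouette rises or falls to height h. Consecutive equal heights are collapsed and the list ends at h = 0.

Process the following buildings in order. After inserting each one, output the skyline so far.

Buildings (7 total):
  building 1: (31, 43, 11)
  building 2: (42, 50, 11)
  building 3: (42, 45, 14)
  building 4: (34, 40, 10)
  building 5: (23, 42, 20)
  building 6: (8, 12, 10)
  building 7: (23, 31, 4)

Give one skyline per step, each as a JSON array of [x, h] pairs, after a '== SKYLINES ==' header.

== SKYLINES ==
[[31,11],[43,0]]
[[31,11],[50,0]]
[[31,11],[42,14],[45,11],[50,0]]
[[31,11],[42,14],[45,11],[50,0]]
[[23,20],[42,14],[45,11],[50,0]]
[[8,10],[12,0],[23,20],[42,14],[45,11],[50,0]]
[[8,10],[12,0],[23,20],[42,14],[45,11],[50,0]]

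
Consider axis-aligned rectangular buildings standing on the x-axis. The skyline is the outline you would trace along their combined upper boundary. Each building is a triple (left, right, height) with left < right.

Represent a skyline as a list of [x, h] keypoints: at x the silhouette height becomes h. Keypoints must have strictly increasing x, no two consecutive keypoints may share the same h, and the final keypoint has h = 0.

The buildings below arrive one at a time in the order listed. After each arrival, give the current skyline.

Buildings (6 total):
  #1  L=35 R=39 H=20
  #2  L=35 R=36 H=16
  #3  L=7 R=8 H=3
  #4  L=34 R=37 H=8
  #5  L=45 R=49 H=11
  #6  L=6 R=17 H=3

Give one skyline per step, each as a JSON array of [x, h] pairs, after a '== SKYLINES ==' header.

== SKYLINES ==
[[35,20],[39,0]]
[[35,20],[39,0]]
[[7,3],[8,0],[35,20],[39,0]]
[[7,3],[8,0],[34,8],[35,20],[39,0]]
[[7,3],[8,0],[34,8],[35,20],[39,0],[45,11],[49,0]]
[[6,3],[17,0],[34,8],[35,20],[39,0],[45,11],[49,0]]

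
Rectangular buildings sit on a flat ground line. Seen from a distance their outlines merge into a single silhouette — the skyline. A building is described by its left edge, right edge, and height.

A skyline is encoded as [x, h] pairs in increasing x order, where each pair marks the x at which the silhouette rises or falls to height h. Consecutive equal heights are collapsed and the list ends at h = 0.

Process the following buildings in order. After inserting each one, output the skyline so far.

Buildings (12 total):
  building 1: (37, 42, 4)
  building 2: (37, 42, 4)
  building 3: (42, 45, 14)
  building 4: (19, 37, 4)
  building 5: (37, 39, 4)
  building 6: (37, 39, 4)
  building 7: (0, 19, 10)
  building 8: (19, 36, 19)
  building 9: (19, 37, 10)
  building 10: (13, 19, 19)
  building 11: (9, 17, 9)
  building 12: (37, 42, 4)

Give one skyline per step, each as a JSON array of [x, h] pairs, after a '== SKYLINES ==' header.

== SKYLINES ==
[[37,4],[42,0]]
[[37,4],[42,0]]
[[37,4],[42,14],[45,0]]
[[19,4],[42,14],[45,0]]
[[19,4],[42,14],[45,0]]
[[19,4],[42,14],[45,0]]
[[0,10],[19,4],[42,14],[45,0]]
[[0,10],[19,19],[36,4],[42,14],[45,0]]
[[0,10],[19,19],[36,10],[37,4],[42,14],[45,0]]
[[0,10],[13,19],[36,10],[37,4],[42,14],[45,0]]
[[0,10],[13,19],[36,10],[37,4],[42,14],[45,0]]
[[0,10],[13,19],[36,10],[37,4],[42,14],[45,0]]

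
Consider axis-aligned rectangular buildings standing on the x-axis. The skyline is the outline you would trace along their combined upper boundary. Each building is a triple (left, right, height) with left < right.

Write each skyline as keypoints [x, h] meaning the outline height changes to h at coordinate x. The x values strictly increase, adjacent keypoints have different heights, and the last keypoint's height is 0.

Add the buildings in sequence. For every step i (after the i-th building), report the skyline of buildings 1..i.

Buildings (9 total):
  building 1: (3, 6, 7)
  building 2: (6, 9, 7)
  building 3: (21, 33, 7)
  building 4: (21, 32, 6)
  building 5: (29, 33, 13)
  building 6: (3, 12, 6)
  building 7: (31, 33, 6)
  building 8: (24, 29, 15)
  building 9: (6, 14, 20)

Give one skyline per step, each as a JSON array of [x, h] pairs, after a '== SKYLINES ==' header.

== SKYLINES ==
[[3,7],[6,0]]
[[3,7],[9,0]]
[[3,7],[9,0],[21,7],[33,0]]
[[3,7],[9,0],[21,7],[33,0]]
[[3,7],[9,0],[21,7],[29,13],[33,0]]
[[3,7],[9,6],[12,0],[21,7],[29,13],[33,0]]
[[3,7],[9,6],[12,0],[21,7],[29,13],[33,0]]
[[3,7],[9,6],[12,0],[21,7],[24,15],[29,13],[33,0]]
[[3,7],[6,20],[14,0],[21,7],[24,15],[29,13],[33,0]]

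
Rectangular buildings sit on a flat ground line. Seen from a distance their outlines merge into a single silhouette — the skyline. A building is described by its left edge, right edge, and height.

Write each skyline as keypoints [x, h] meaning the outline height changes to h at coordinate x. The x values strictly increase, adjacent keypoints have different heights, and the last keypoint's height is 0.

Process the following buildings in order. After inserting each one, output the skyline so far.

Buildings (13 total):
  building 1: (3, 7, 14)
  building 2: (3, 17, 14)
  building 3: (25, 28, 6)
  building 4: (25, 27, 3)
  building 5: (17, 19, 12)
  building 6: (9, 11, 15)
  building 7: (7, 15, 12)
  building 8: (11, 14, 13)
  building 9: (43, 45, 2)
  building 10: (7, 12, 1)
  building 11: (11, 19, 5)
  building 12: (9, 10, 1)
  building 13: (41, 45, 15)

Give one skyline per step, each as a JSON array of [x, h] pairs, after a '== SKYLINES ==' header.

== SKYLINES ==
[[3,14],[7,0]]
[[3,14],[17,0]]
[[3,14],[17,0],[25,6],[28,0]]
[[3,14],[17,0],[25,6],[28,0]]
[[3,14],[17,12],[19,0],[25,6],[28,0]]
[[3,14],[9,15],[11,14],[17,12],[19,0],[25,6],[28,0]]
[[3,14],[9,15],[11,14],[17,12],[19,0],[25,6],[28,0]]
[[3,14],[9,15],[11,14],[17,12],[19,0],[25,6],[28,0]]
[[3,14],[9,15],[11,14],[17,12],[19,0],[25,6],[28,0],[43,2],[45,0]]
[[3,14],[9,15],[11,14],[17,12],[19,0],[25,6],[28,0],[43,2],[45,0]]
[[3,14],[9,15],[11,14],[17,12],[19,0],[25,6],[28,0],[43,2],[45,0]]
[[3,14],[9,15],[11,14],[17,12],[19,0],[25,6],[28,0],[43,2],[45,0]]
[[3,14],[9,15],[11,14],[17,12],[19,0],[25,6],[28,0],[41,15],[45,0]]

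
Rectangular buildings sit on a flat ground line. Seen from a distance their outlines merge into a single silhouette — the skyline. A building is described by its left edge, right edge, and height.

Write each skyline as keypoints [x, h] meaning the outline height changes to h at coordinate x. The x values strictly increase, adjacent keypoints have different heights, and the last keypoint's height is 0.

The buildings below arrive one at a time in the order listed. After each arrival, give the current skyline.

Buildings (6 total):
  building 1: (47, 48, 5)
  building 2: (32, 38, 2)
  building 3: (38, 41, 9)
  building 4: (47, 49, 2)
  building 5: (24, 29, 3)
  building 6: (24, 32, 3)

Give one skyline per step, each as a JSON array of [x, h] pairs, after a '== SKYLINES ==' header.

== SKYLINES ==
[[47,5],[48,0]]
[[32,2],[38,0],[47,5],[48,0]]
[[32,2],[38,9],[41,0],[47,5],[48,0]]
[[32,2],[38,9],[41,0],[47,5],[48,2],[49,0]]
[[24,3],[29,0],[32,2],[38,9],[41,0],[47,5],[48,2],[49,0]]
[[24,3],[32,2],[38,9],[41,0],[47,5],[48,2],[49,0]]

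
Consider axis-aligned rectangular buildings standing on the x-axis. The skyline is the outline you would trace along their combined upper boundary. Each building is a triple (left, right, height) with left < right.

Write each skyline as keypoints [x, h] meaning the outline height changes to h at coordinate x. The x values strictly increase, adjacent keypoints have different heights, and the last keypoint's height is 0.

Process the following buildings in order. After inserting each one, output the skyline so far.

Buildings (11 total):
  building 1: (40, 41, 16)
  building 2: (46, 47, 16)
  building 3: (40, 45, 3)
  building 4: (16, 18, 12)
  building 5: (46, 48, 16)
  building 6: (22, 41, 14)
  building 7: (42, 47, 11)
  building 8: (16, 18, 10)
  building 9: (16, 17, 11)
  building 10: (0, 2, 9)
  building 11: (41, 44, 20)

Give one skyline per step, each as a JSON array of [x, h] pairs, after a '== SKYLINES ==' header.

== SKYLINES ==
[[40,16],[41,0]]
[[40,16],[41,0],[46,16],[47,0]]
[[40,16],[41,3],[45,0],[46,16],[47,0]]
[[16,12],[18,0],[40,16],[41,3],[45,0],[46,16],[47,0]]
[[16,12],[18,0],[40,16],[41,3],[45,0],[46,16],[48,0]]
[[16,12],[18,0],[22,14],[40,16],[41,3],[45,0],[46,16],[48,0]]
[[16,12],[18,0],[22,14],[40,16],[41,3],[42,11],[46,16],[48,0]]
[[16,12],[18,0],[22,14],[40,16],[41,3],[42,11],[46,16],[48,0]]
[[16,12],[18,0],[22,14],[40,16],[41,3],[42,11],[46,16],[48,0]]
[[0,9],[2,0],[16,12],[18,0],[22,14],[40,16],[41,3],[42,11],[46,16],[48,0]]
[[0,9],[2,0],[16,12],[18,0],[22,14],[40,16],[41,20],[44,11],[46,16],[48,0]]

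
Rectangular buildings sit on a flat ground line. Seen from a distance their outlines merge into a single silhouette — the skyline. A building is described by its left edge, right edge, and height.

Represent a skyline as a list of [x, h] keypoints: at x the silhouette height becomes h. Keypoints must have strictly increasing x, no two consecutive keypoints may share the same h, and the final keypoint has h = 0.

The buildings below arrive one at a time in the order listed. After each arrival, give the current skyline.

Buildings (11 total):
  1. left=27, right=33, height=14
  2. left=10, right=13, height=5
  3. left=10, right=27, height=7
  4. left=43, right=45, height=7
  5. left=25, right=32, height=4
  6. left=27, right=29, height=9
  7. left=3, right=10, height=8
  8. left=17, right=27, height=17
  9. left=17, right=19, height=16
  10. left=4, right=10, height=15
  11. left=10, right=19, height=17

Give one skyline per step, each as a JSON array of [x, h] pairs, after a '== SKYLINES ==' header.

== SKYLINES ==
[[27,14],[33,0]]
[[10,5],[13,0],[27,14],[33,0]]
[[10,7],[27,14],[33,0]]
[[10,7],[27,14],[33,0],[43,7],[45,0]]
[[10,7],[27,14],[33,0],[43,7],[45,0]]
[[10,7],[27,14],[33,0],[43,7],[45,0]]
[[3,8],[10,7],[27,14],[33,0],[43,7],[45,0]]
[[3,8],[10,7],[17,17],[27,14],[33,0],[43,7],[45,0]]
[[3,8],[10,7],[17,17],[27,14],[33,0],[43,7],[45,0]]
[[3,8],[4,15],[10,7],[17,17],[27,14],[33,0],[43,7],[45,0]]
[[3,8],[4,15],[10,17],[27,14],[33,0],[43,7],[45,0]]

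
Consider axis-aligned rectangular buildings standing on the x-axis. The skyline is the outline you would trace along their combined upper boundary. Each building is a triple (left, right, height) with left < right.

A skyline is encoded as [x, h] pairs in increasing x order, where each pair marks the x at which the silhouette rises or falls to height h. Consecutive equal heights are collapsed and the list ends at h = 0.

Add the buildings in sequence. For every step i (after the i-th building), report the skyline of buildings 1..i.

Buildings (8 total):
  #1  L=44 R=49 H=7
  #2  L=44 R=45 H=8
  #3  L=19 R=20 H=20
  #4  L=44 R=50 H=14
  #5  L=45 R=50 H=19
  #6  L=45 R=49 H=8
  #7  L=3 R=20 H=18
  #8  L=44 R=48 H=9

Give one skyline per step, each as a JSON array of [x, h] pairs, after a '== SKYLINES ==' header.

== SKYLINES ==
[[44,7],[49,0]]
[[44,8],[45,7],[49,0]]
[[19,20],[20,0],[44,8],[45,7],[49,0]]
[[19,20],[20,0],[44,14],[50,0]]
[[19,20],[20,0],[44,14],[45,19],[50,0]]
[[19,20],[20,0],[44,14],[45,19],[50,0]]
[[3,18],[19,20],[20,0],[44,14],[45,19],[50,0]]
[[3,18],[19,20],[20,0],[44,14],[45,19],[50,0]]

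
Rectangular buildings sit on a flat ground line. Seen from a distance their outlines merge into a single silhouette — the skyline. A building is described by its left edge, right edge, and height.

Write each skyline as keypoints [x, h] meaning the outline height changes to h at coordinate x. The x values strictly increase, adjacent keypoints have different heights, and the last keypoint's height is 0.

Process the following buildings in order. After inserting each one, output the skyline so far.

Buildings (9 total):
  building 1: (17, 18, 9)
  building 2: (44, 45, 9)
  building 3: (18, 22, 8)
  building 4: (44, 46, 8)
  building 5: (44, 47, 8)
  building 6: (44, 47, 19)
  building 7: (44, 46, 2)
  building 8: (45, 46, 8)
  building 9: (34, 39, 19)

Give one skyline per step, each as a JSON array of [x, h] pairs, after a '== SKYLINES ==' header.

== SKYLINES ==
[[17,9],[18,0]]
[[17,9],[18,0],[44,9],[45,0]]
[[17,9],[18,8],[22,0],[44,9],[45,0]]
[[17,9],[18,8],[22,0],[44,9],[45,8],[46,0]]
[[17,9],[18,8],[22,0],[44,9],[45,8],[47,0]]
[[17,9],[18,8],[22,0],[44,19],[47,0]]
[[17,9],[18,8],[22,0],[44,19],[47,0]]
[[17,9],[18,8],[22,0],[44,19],[47,0]]
[[17,9],[18,8],[22,0],[34,19],[39,0],[44,19],[47,0]]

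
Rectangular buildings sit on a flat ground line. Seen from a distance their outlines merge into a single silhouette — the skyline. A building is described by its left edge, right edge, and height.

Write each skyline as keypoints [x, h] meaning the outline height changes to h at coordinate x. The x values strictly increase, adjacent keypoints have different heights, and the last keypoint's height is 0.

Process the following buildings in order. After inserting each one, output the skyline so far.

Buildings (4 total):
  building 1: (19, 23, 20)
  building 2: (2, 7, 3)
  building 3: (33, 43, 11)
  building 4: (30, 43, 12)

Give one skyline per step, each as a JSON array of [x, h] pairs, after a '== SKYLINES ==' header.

== SKYLINES ==
[[19,20],[23,0]]
[[2,3],[7,0],[19,20],[23,0]]
[[2,3],[7,0],[19,20],[23,0],[33,11],[43,0]]
[[2,3],[7,0],[19,20],[23,0],[30,12],[43,0]]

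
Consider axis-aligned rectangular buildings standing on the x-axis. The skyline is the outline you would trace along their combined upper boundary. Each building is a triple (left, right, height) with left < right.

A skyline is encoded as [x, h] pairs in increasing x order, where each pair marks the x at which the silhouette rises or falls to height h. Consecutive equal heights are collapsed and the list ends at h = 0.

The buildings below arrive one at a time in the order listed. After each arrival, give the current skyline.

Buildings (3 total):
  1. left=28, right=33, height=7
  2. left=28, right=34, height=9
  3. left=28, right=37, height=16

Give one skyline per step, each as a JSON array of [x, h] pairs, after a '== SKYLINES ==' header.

== SKYLINES ==
[[28,7],[33,0]]
[[28,9],[34,0]]
[[28,16],[37,0]]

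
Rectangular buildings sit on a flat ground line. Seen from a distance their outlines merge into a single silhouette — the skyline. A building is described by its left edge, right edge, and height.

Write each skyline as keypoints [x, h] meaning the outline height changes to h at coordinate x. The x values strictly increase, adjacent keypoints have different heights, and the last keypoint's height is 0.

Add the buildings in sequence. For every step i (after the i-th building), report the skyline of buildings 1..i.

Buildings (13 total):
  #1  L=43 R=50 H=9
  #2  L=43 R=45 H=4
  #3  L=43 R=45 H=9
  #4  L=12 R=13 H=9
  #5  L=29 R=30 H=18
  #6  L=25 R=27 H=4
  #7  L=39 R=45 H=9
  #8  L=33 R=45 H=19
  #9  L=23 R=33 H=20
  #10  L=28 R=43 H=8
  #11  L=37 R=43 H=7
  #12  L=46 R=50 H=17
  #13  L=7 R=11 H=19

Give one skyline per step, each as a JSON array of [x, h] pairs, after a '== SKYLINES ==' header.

== SKYLINES ==
[[43,9],[50,0]]
[[43,9],[50,0]]
[[43,9],[50,0]]
[[12,9],[13,0],[43,9],[50,0]]
[[12,9],[13,0],[29,18],[30,0],[43,9],[50,0]]
[[12,9],[13,0],[25,4],[27,0],[29,18],[30,0],[43,9],[50,0]]
[[12,9],[13,0],[25,4],[27,0],[29,18],[30,0],[39,9],[50,0]]
[[12,9],[13,0],[25,4],[27,0],[29,18],[30,0],[33,19],[45,9],[50,0]]
[[12,9],[13,0],[23,20],[33,19],[45,9],[50,0]]
[[12,9],[13,0],[23,20],[33,19],[45,9],[50,0]]
[[12,9],[13,0],[23,20],[33,19],[45,9],[50,0]]
[[12,9],[13,0],[23,20],[33,19],[45,9],[46,17],[50,0]]
[[7,19],[11,0],[12,9],[13,0],[23,20],[33,19],[45,9],[46,17],[50,0]]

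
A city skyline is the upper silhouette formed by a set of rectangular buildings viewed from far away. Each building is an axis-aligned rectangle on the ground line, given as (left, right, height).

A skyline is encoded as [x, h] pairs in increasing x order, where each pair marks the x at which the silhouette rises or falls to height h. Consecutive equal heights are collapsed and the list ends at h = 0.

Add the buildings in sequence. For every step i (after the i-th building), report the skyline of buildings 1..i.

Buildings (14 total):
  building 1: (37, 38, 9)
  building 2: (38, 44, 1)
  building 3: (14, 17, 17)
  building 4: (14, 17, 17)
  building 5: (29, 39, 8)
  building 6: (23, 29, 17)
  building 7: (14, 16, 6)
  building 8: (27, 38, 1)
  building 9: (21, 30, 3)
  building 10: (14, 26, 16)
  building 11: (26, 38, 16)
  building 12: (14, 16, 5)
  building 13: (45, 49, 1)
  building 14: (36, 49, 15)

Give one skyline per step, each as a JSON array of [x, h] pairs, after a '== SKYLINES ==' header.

== SKYLINES ==
[[37,9],[38,0]]
[[37,9],[38,1],[44,0]]
[[14,17],[17,0],[37,9],[38,1],[44,0]]
[[14,17],[17,0],[37,9],[38,1],[44,0]]
[[14,17],[17,0],[29,8],[37,9],[38,8],[39,1],[44,0]]
[[14,17],[17,0],[23,17],[29,8],[37,9],[38,8],[39,1],[44,0]]
[[14,17],[17,0],[23,17],[29,8],[37,9],[38,8],[39,1],[44,0]]
[[14,17],[17,0],[23,17],[29,8],[37,9],[38,8],[39,1],[44,0]]
[[14,17],[17,0],[21,3],[23,17],[29,8],[37,9],[38,8],[39,1],[44,0]]
[[14,17],[17,16],[23,17],[29,8],[37,9],[38,8],[39,1],[44,0]]
[[14,17],[17,16],[23,17],[29,16],[38,8],[39,1],[44,0]]
[[14,17],[17,16],[23,17],[29,16],[38,8],[39,1],[44,0]]
[[14,17],[17,16],[23,17],[29,16],[38,8],[39,1],[44,0],[45,1],[49,0]]
[[14,17],[17,16],[23,17],[29,16],[38,15],[49,0]]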